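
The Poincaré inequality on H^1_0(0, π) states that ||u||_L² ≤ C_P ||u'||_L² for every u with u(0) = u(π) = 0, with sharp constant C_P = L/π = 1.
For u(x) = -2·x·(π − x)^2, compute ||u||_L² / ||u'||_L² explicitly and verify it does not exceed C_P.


||u||_L² / ||u'||_L² = sqrt(14)*π/14 < C_P = 1.

u(x) = -2·x·(π − x)^2, so u'(x) = 2*(π - 3*x)*(x - π).
u(x) = -2·x·(π − x)^2 vanishes at x = 0 and x = π, so u ∈ H^1_0(0, π). Differentiate via the product rule and integrate the resulting polynomials term by term.
  ∫_0^π u² dx = ∫_0^π (4*x^6 - 16*π*x^5 + 24*π^2*x^4 - 16*π^3*x^3 + 4*π^4*x^2) dx. Term by term:
    ∫_0^π 4*x^6 dx = 4*π^7/7;  ∫_0^π -16*π*x^5 dx = -8*π^7/3;  ∫_0^π 24*π^2*x^4 dx = 24*π^7/5;
    ∫_0^π -16*π^3*x^3 dx = -4*π^7;  ∫_0^π 4*π^4*x^2 dx = 4*π^7/3.
  Sum: 4*π^7/7 − 8*π^7/3 + 24*π^7/5 − 4*π^7 + 4*π^7/3 = 4*π^7/105.
  ∫_0^π (u')² dx = ∫_0^π (36*x^4 - 96*π*x^3 + 88*π^2*x^2 - 32*π^3*x + 4*π^4) dx. Term by term:
    ∫_0^π 36*x^4 dx = 36*π^5/5;  ∫_0^π -96*π*x^3 dx = -24*π^5;  ∫_0^π 88*π^2*x^2 dx = 88*π^5/3;
    ∫_0^π -32*π^3*x dx = -16*π^5;  ∫_0^π 4*π^4 dx = 4*π^5.
  Sum: 36*π^5/5 − 24*π^5 + 88*π^5/3 − 16*π^5 + 4*π^5 = 8*π^5/15.
∫_0^π u² dx = 4*π^7/105, so ||u||_L² = 2*sqrt(105)*π^(7/2)/105.
∫_0^π (u')² dx = 8*π^5/15, so ||u'||_L² = 2*sqrt(30)*π^(5/2)/15.
Ratio ||u||_L² / ||u'||_L² = sqrt(14)*π/14.
Sharp Poincaré constant on H^1_0(0, π) is C_P = L/π = 1, achieved by sin(x).
A polynomial bump cannot attain the sharp Poincaré constant (only the first sine eigenfunction does), so the ratio is strictly less than C_P, consistent with ||u||_L² ≤ C_P ||u'||_L².


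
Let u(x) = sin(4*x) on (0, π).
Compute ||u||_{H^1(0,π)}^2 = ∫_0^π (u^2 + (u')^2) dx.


||u||_{H^1(0,π)}^2 = 17*π/2

u'(x) = 4*cos(4*x).
Expand u² and (u')² and integrate term by term on (0, π), using: for integers n ≥ 1, ∫_0^π sin²(nx) dx = ∫_0^π cos²(nx) dx = π/2; for n ≠ n', ∫_0^π sin(nx)sin(n'x) dx = ∫_0^π cos(nx)cos(n'x) dx = 0; and by product-to-sum, ∫_0^π sin(nx)cos(n'x) dx = ½∫_0^π [sin((n+n')x) + sin((n−n')x)] dx, which is 0 when n+n' is even and 2n/(n²−n'²) when n+n' is odd (it need not vanish on (0, π)).
  u² squared terms: (1)²·∫sin(4x)² dx = 1·π/2 = π/2.
  So ∫_0^π u² dx = π/2.
  (u')² squared terms: (4)²·∫cos(4x)² dx = 16·π/2 = 8*π.
  So ∫_0^π (u')² dx = 8*π.
||u||_{H^1}^2 = (π/2) + (8*π) = 17*π/2.


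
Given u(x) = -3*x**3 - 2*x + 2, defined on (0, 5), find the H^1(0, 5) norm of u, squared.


||u||_{H^1}^2 = 3324365/21

The H^1 norm (squared) on an interval (0, L) is
  ||u||_{H^1}^2 = ∫_0^L u(x)^2 dx + ∫_0^L u'(x)^2 dx.
Compute u'(x) = -9*x**2 - 2.
Then u(x)^2 = 9*x**6 + 12*x**4 - 12*x**3 + 4*x**2 - 8*x + 4 and u'(x)^2 = 81*x**4 + 36*x**2 + 4.
Integrate each monomial from 0 to 5 using ∫_0^5 c·x^n dx = c·5^(n+1)/(n+1):
  ∫_0^5 u(x)^2 dx = ∫_0^5 (9*x^6 + 12*x^4 - 12*x^3 + 4*x^2 - 8*x + 4) dx. Term by term:
    ∫_0^5 9*x^6 dx = 703125/7;  ∫_0^5 12*x^4 dx = 7500;  ∫_0^5 -12*x^3 dx = -1875;
    ∫_0^5 4*x^2 dx = 500/3;  ∫_0^5 -8*x dx = -100;  ∫_0^5 4 dx = 20.
  Sum: 703125/7 + 7500 − 1875 + 500/3 − 100 + 20 = 2229320/21.
  ∫_0^5 u'(x)^2 dx = ∫_0^5 (81*x^4 + 36*x^2 + 4) dx. Term by term:
    ∫_0^5 81*x^4 dx = 50625;  ∫_0^5 36*x^2 dx = 1500;  ∫_0^5 4 dx = 20.
  Sum: 50625 + 1500 + 20 = 52145.
Adding: ||u||_{H^1}^2 = 2229320/21 + 52145 = 3324365/21.


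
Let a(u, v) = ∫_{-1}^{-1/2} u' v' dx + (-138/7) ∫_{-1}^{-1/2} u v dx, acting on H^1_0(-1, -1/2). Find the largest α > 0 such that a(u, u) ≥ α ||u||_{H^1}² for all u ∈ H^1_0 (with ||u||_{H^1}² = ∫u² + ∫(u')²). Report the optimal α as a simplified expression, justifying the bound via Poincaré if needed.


α = 2*(-69 + 14*π^2)/(7*(1 + 4*π^2))

Coercivity of a(·,·) on H^1_0(-1, -1/2) means a(u, u) ≥ α ||u||_{H^1}² for every u ∈ H^1_0.
The interval has length L = 1/2, and Poincaré/coercivity depend only on L. Here a(u, u) = ∫(u')² + (-138/7)·∫u².
Here c = -138/7 < 0 with |c| < (π/L)² = 4*π^2, so coercivity still holds. The condition a(u,u) ≥ α||u||_{H^1}² reads (1−α)∫(u')² ≥ (α−c)∫u². Any admissible α is ≤ 1 (rapidly oscillating u have ∫u²/∫(u')² → 0), and α = 1 would force 0 ≥ (1−c)∫u², impossible since c < 1; so 1−α > 0. By the sharp Poincaré inequality on H^1_0 of an interval of length L, ∫(u')² ≥ (π/L)²∫u² with equality for the first sine mode sin(π(x−x₀)/L) (x₀ the left endpoint), so the inequality holds for all u iff (1−α)(π/L)² ≥ α − c, i.e. α ≤ ((π/L)² + c)/((π/L)² + 1) = (1 + c(L/π)²)/(1 + (L/π)²). (Direct route, valid since c ≤ 0: Poincaré gives c∫u² ≥ c(L/π)²∫(u')², so a(u,u) ≥ (1 + c(L/π)²)∫(u')², while ||u||_{H^1}² ≤ (1 + (L/π)²)∫(u')²; dividing yields the same α.) With (π/L)² = 4*π^2 and c = -138/7, the largest admissible constant is α = ((π/L)² + c)/((π/L)² + 1).
Simplifying, α = 2*(-69 + 14*π^2)/(7*(1 + 4*π^2)).


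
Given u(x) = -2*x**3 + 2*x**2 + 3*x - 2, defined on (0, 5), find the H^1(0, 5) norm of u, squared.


||u||_{H^1}^2 = 254505/7

The H^1 norm (squared) on an interval (0, L) is
  ||u||_{H^1}^2 = ∫_0^L u(x)^2 dx + ∫_0^L u'(x)^2 dx.
Compute u'(x) = -6*x**2 + 4*x + 3.
Then u(x)^2 = 4*x**6 - 8*x**5 - 8*x**4 + 20*x**3 + x**2 - 12*x + 4 and u'(x)^2 = 36*x**4 - 48*x**3 - 20*x**2 + 24*x + 9.
Integrate each monomial from 0 to 5 using ∫_0^5 c·x^n dx = c·5^(n+1)/(n+1):
  ∫_0^5 u(x)^2 dx = ∫_0^5 (4*x^6 - 8*x^5 - 8*x^4 + 20*x^3 + x^2 - 12*x + 4) dx. Term by term:
    ∫_0^5 4*x^6 dx = 312500/7;  ∫_0^5 -8*x^5 dx = -62500/3;  ∫_0^5 -8*x^4 dx = -5000;
    ∫_0^5 20*x^3 dx = 3125;  ∫_0^5 x^2 dx = 125/3;  ∫_0^5 -12*x dx = -150;
    ∫_0^5 4 dx = 20.
  Sum: 312500/7 − 62500/3 − 5000 + 3125 + 125/3 − 150 + 20 = 458770/21.
  ∫_0^5 u'(x)^2 dx = ∫_0^5 (36*x^4 - 48*x^3 - 20*x^2 + 24*x + 9) dx. Term by term:
    ∫_0^5 36*x^4 dx = 22500;  ∫_0^5 -48*x^3 dx = -7500;  ∫_0^5 -20*x^2 dx = -2500/3;
    ∫_0^5 24*x dx = 300;  ∫_0^5 9 dx = 45.
  Sum: 22500 − 7500 − 2500/3 + 300 + 45 = 43535/3.
Adding: ||u||_{H^1}^2 = 458770/21 + 43535/3 = 254505/7.


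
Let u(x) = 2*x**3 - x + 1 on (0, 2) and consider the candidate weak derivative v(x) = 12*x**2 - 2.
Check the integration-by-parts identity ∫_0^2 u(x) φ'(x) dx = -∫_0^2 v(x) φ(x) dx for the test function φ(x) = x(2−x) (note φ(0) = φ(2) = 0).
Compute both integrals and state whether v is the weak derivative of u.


LHS = -124/15, RHS = -248/15. No, v is not the weak derivative of u.

u(x) = 2*x**3 - x + 1, classical derivative u'(x) = 6*x**2 - 1.
φ(x) = x(2−x), so φ'(x) = 2 - 2*x.
Note φ(0) = φ(2) = 0, so the boundary term u·φ vanishes.
LHS = ∫_0^2 u(x) φ'(x) dx = ∫_0^2 (-4*x^4 + 4*x^3 + 2*x^2 - 4*x + 2) dx. Term by term:
  ∫_0^2 -4*x^4 dx = -128/5;  ∫_0^2 4*x^3 dx = 16;  ∫_0^2 2*x^2 dx = 16/3;
  ∫_0^2 -4*x dx = -8;  ∫_0^2 2 dx = 4.
Sum: -128/5 + 16 + 16/3 − 8 + 4 = -124/15.
So LHS = -124/15.
∫_0^2 v(x) φ(x) dx = ∫_0^2 (-12*x^4 + 24*x^3 + 2*x^2 - 4*x) dx. Term by term:
  ∫_0^2 -12*x^4 dx = -384/5;  ∫_0^2 24*x^3 dx = 96;  ∫_0^2 2*x^2 dx = 16/3;
  ∫_0^2 -4*x dx = -8.
Sum: -384/5 + 96 + 16/3 − 8 = 248/15.
So RHS = -∫_0^2 v(x) φ(x) dx = -248/15.
LHS − RHS = 124/15 ≠ 0, so the identity fails.
(For a valid weak derivative the identity must hold for EVERY test function, in particular this one. The failure shows v is NOT the weak derivative of u.)
Correct weak derivative would be u'(x) = 6*x**2 - 1.


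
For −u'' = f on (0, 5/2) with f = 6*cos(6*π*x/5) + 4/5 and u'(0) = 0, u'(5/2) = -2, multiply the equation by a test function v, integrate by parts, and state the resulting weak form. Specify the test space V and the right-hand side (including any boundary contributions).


V = H^1(0, 5/2) (v unrestricted at boundary; u is determined up to an additive constant); weak form: ∫_0^5/2 u'v' dx = ∫_0^5/2 (6*cos(6*π*x/5) + 4/5) v dx − 2·v(5/2) for all v ∈ V.

Multiply both sides by a test function v and integrate from 0 to 5/2:
  ∫_0^5/2 −u''(x) v(x) dx = ∫_0^5/2 f(x) v(x) dx.
Integrate the LHS by parts once:
  ∫_0^5/2 −u'' v dx = −[u'(x) v(x)]_0^5/2 + ∫_0^5/2 u'(x) v'(x) dx.
Thus ∫_0^5/2 u'(x) v'(x) dx = ∫_0^5/2 f(x) v(x) dx + [u'(x) v(x)]_0^5/2.
Choose V so that boundary terms are either known or forced to vanish.
u has inhomogeneous Neumann u'(0) = 0, u'(5/2) = -2. [u' v]_0^5/2 = (-2)·v(5/2) − (0)·v(0) = − 2·v(5/2). Take V = H^1(0, 5/2); boundary term becomes part of RHS.
Weak formulation: find u (satisfying any essential BC) such that ∫_0^5/2 u'(x) v'(x) dx = ∫_0^5/2 f v dx − 2·v(5/2) for all v ∈ V (Neumann data are natural BCs: they enter the RHS as boundary terms).
Substituting f(x) = 6*cos(6*π*x/5) + 4/5, the right-hand side is ∫_0^5/2 (6*cos(6*π*x/5) + 4/5) v dx − 2·v(5/2).
Compatibility check (pure Neumann): taking v ≡ 1 ∈ V gives 0 = ∫_0^5/2 f dx + (-2) − (0), i.e. ∫_0^5/2 f dx must equal u'(0) − u'(5/2) = 2. Indeed ∫_0^5/2 (6*cos(6*π*x/5) + 4/5) dx = 2, so the data are compatible. The solution is then unique only up to an additive constant (fix it e.g. by requiring ∫_0^5/2 u dx = 0).


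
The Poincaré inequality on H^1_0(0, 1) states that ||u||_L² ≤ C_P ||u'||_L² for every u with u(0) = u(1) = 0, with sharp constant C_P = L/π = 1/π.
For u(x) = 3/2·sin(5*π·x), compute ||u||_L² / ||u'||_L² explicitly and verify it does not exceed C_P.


||u||_L² / ||u'||_L² = 1/(5*π) < C_P = 1/π.

u(x) = 3/2·sin(5*π·x), so u'(x) = 15*π*cos(5*π*x)/2.
Writing u(x) = A·sin(kπx/L) with A = 3/2 and k = 5, use ∫_0^L sin²(kπx/L) dx = L/2 and ∫_0^L cos²(kπx/L) dx = L/2.
u² = 9/4·sin²(5*π·x) and (u')² = 225*π^2/4·cos²(5*π·x), and each of sin², cos² integrates to L/2 = 1/2 over (0, 1).
∫_0^1 u² dx = 9/8, so ||u||_L² = 3*sqrt(2)/4.
∫_0^1 (u')² dx = 225*π^2/8, so ||u'||_L² = 15*sqrt(2)*π/4.
Ratio ||u||_L² / ||u'||_L² = 1/(5*π).
Sharp Poincaré constant on H^1_0(0, 1) is C_P = L/π = 1/π, achieved by sin(π·x).
This is the k = 5 harmonic; the ratio L/(kπ) is strictly less than C_P = L/π, consistent with the sharp inequality ||u||_L² ≤ C_P ||u'||_L².


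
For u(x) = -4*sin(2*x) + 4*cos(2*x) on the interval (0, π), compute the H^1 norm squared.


||u||_{H^1(0,π)}^2 = 80*π

u'(x) = -8*sin(2*x) - 8*cos(2*x).
Expand u² and (u')² and integrate term by term on (0, π), using: for integers n ≥ 1, ∫_0^π sin²(nx) dx = ∫_0^π cos²(nx) dx = π/2; for n ≠ n', ∫_0^π sin(nx)sin(n'x) dx = ∫_0^π cos(nx)cos(n'x) dx = 0; and by product-to-sum, ∫_0^π sin(nx)cos(n'x) dx = ½∫_0^π [sin((n+n')x) + sin((n−n')x)] dx, which is 0 when n+n' is even and 2n/(n²−n'²) when n+n' is odd (it need not vanish on (0, π)).
  u² squared terms: (-4)²·∫sin(2x)² dx = 16·π/2 = 8*π;  (4)²·∫cos(2x)² dx = 16·π/2 = 8*π.
  u² cross terms: 2·(-4)·(4)·∫sin(2x)·cos(2x) dx = -32·(0) = 0.
  So ∫_0^π u² dx = 8*π + 8*π + 0 = 16*π.
  (u')² squared terms: (-8)²·∫cos(2x)² dx = 64·π/2 = 32*π;  (-8)²·∫sin(2x)² dx = 64·π/2 = 32*π.
  (u')² cross terms: 2·(-8)·(-8)·∫cos(2x)·sin(2x) dx = 128·(0) = 0.
  So ∫_0^π (u')² dx = 32*π + 32*π + 0 = 64*π.
||u||_{H^1}^2 = (16*π) + (64*π) = 80*π.


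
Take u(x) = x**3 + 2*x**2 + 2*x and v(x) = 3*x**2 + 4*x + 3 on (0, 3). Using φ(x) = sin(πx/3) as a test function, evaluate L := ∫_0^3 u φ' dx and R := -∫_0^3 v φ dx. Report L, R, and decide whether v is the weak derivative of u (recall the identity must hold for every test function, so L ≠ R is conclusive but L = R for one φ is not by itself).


LHS = -129/π + 324/π^3, RHS = -135/π + 324/π^3. No, v is not the weak derivative of u.

u(x) = x**3 + 2*x**2 + 2*x, classical derivative u'(x) = 3*x**2 + 4*x + 2.
φ(x) = sin(πx/3), so φ'(x) = π*cos(π*x/3)/3.
Note φ(0) = φ(3) = 0, so the boundary term u·φ vanishes.
LHS = ∫_0^3 u(x) φ'(x) dx = ∫_0^3 (π*x^3*cos(π*x/3)/3 + 2*π*x^2*cos(π*x/3)/3 + 2*π*x*cos(π*x/3)/3) dx. Term by term:
  ∫_0^3 π*x^3*cos(π*x/3)/3 dx = -81/π + 324/π^3;  ∫_0^3 2*π*x*cos(π*x/3)/3 dx = -12/π;  ∫_0^3 2*π*x^2*cos(π*x/3)/3 dx = -36/π.
Sum: -81/π + 324/π^3 − 12/π − 36/π = -129/π + 324/π^3.
So LHS = -129/π + 324/π^3.
∫_0^3 v(x) φ(x) dx = ∫_0^3 (3*x^2*sin(π*x/3) + 4*x*sin(π*x/3) + 3*sin(π*x/3)) dx. Term by term:
  ∫_0^3 3*sin(π*x/3) dx = 18/π;  ∫_0^3 3*x^2*sin(π*x/3) dx = -324/π^3 + 81/π;  ∫_0^3 4*x*sin(π*x/3) dx = 36/π.
Sum: 18/π + -324/π^3 + 81/π + 36/π = -324/π^3 + 135/π.
So RHS = -∫_0^3 v(x) φ(x) dx = -135/π + 324/π^3.
LHS − RHS = 6/π ≠ 0, so the identity fails.
(For a valid weak derivative the identity must hold for EVERY test function, in particular this one. The failure shows v is NOT the weak derivative of u.)
Correct weak derivative would be u'(x) = 3*x**2 + 4*x + 2.


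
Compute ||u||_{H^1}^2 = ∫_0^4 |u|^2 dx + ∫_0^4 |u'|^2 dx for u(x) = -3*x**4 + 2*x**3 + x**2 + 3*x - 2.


||u||_{H^1}^2 = 40825492/105

The H^1 norm (squared) on an interval (0, L) is
  ||u||_{H^1}^2 = ∫_0^L u(x)^2 dx + ∫_0^L u'(x)^2 dx.
Compute u'(x) = -12*x**3 + 6*x**2 + 2*x + 3.
Then u(x)^2 = 9*x**8 - 12*x**7 - 2*x**6 - 14*x**5 + 25*x**4 - 2*x**3 + 5*x**2 - 12*x + 4 and u'(x)^2 = 144*x**6 - 144*x**5 - 12*x**4 - 48*x**3 + 40*x**2 + 12*x + 9.
Integrate each monomial from 0 to 4 using ∫_0^4 c·x^n dx = c·4^(n+1)/(n+1):
  ∫_0^4 u(x)^2 dx = ∫_0^4 (9*x^8 - 12*x^7 - 2*x^6 - 14*x^5 + 25*x^4 - 2*x^3 + 5*x^2 - 12*x + 4) dx. Term by term:
    ∫_0^4 9*x^8 dx = 262144;  ∫_0^4 -12*x^7 dx = -98304;  ∫_0^4 -2*x^6 dx = -32768/7;
    ∫_0^4 -14*x^5 dx = -28672/3;  ∫_0^4 25*x^4 dx = 5120;  ∫_0^4 -2*x^3 dx = -128;
    ∫_0^4 5*x^2 dx = 320/3;  ∫_0^4 -12*x dx = -96;  ∫_0^4 4 dx = 16.
  Sum: 262144 − 98304 − 32768/7 − 28672/3 + 5120 − 128 + 320/3 − 96 + 16 = 3247024/21.
  ∫_0^4 u'(x)^2 dx = ∫_0^4 (144*x^6 - 144*x^5 - 12*x^4 - 48*x^3 + 40*x^2 + 12*x + 9) dx. Term by term:
    ∫_0^4 144*x^6 dx = 2359296/7;  ∫_0^4 -144*x^5 dx = -98304;  ∫_0^4 -12*x^4 dx = -12288/5;
    ∫_0^4 -48*x^3 dx = -3072;  ∫_0^4 40*x^2 dx = 2560/3;  ∫_0^4 12*x dx = 96;
    ∫_0^4 9 dx = 36.
  Sum: 2359296/7 − 98304 − 12288/5 − 3072 + 2560/3 + 96 + 36 = 24590372/105.
Adding: ||u||_{H^1}^2 = 3247024/21 + 24590372/105 = 40825492/105.


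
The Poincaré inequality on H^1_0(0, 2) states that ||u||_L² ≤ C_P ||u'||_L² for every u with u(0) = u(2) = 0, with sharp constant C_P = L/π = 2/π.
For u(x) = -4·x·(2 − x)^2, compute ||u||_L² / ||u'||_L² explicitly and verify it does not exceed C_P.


||u||_L² / ||u'||_L² = sqrt(14)/7 < C_P = 2/π.

u(x) = -4·x·(2 − x)^2, so u'(x) = 4*(2 - 3*x)*(x - 2).
u(x) = -4·x·(2 − x)^2 vanishes at x = 0 and x = 2, so u ∈ H^1_0(0, 2). Differentiate via the product rule and integrate the resulting polynomials term by term.
  ∫_0^2 u² dx = ∫_0^2 (16*x^6 - 128*x^5 + 384*x^4 - 512*x^3 + 256*x^2) dx. Term by term:
    ∫_0^2 16*x^6 dx = 2048/7;  ∫_0^2 -128*x^5 dx = -4096/3;  ∫_0^2 384*x^4 dx = 12288/5;
    ∫_0^2 -512*x^3 dx = -2048;  ∫_0^2 256*x^2 dx = 2048/3.
  Sum: 2048/7 − 4096/3 + 12288/5 − 2048 + 2048/3 = 2048/105.
  ∫_0^2 (u')² dx = ∫_0^2 (144*x^4 - 768*x^3 + 1408*x^2 - 1024*x + 256) dx. Term by term:
    ∫_0^2 144*x^4 dx = 4608/5;  ∫_0^2 -768*x^3 dx = -3072;  ∫_0^2 1408*x^2 dx = 11264/3;
    ∫_0^2 -1024*x dx = -2048;  ∫_0^2 256 dx = 512.
  Sum: 4608/5 − 3072 + 11264/3 − 2048 + 512 = 1024/15.
∫_0^2 u² dx = 2048/105, so ||u||_L² = 32*sqrt(210)/105.
∫_0^2 (u')² dx = 1024/15, so ||u'||_L² = 32*sqrt(15)/15.
Ratio ||u||_L² / ||u'||_L² = sqrt(14)/7.
Sharp Poincaré constant on H^1_0(0, 2) is C_P = L/π = 2/π, achieved by sin(π/2·x).
A polynomial bump cannot attain the sharp Poincaré constant (only the first sine eigenfunction does), so the ratio is strictly less than C_P, consistent with ||u||_L² ≤ C_P ||u'||_L².


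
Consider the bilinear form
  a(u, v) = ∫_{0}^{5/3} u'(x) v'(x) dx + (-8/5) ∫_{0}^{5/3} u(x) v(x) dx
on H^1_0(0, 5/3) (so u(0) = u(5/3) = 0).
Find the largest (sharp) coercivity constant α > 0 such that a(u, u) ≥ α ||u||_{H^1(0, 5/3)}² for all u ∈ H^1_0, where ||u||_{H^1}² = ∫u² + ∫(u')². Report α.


α = (-40 + 9*π^2)/(25 + 9*π^2)

Coercivity of a(·,·) on H^1_0(0, 5/3) means a(u, u) ≥ α ||u||_{H^1}² for every u ∈ H^1_0.
The interval has length L = 5/3, and Poincaré/coercivity depend only on L. Here a(u, u) = ∫(u')² + (-8/5)·∫u².
Here c = -8/5 < 0 with |c| < (π/L)² = 9*π^2/25, so coercivity still holds. The condition a(u,u) ≥ α||u||_{H^1}² reads (1−α)∫(u')² ≥ (α−c)∫u². Any admissible α is ≤ 1 (rapidly oscillating u have ∫u²/∫(u')² → 0), and α = 1 would force 0 ≥ (1−c)∫u², impossible since c < 1; so 1−α > 0. By the sharp Poincaré inequality on H^1_0 of an interval of length L, ∫(u')² ≥ (π/L)²∫u² with equality for the first sine mode sin(π(x−x₀)/L) (x₀ the left endpoint), so the inequality holds for all u iff (1−α)(π/L)² ≥ α − c, i.e. α ≤ ((π/L)² + c)/((π/L)² + 1) = (1 + c(L/π)²)/(1 + (L/π)²). (Direct route, valid since c ≤ 0: Poincaré gives c∫u² ≥ c(L/π)²∫(u')², so a(u,u) ≥ (1 + c(L/π)²)∫(u')², while ||u||_{H^1}² ≤ (1 + (L/π)²)∫(u')²; dividing yields the same α.) With (π/L)² = 9*π^2/25 and c = -8/5, the largest admissible constant is α = ((π/L)² + c)/((π/L)² + 1).
Simplifying, α = (-40 + 9*π^2)/(25 + 9*π^2).


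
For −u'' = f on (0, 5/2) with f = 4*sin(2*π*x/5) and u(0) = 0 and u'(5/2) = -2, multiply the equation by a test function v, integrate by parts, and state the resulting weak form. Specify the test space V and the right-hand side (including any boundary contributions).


V = {v ∈ H^1(0, 5/2) : v(0) = 0} (test functions vanish at x = 0 where u is specified); weak form: ∫_0^5/2 u'v' dx = ∫_0^5/2 (4*sin(2*π*x/5)) v dx − 2·v(5/2) for all v ∈ V.

Multiply both sides by a test function v and integrate from 0 to 5/2:
  ∫_0^5/2 −u''(x) v(x) dx = ∫_0^5/2 f(x) v(x) dx.
Integrate the LHS by parts once:
  ∫_0^5/2 −u'' v dx = −[u'(x) v(x)]_0^5/2 + ∫_0^5/2 u'(x) v'(x) dx.
Thus ∫_0^5/2 u'(x) v'(x) dx = ∫_0^5/2 f(x) v(x) dx + [u'(x) v(x)]_0^5/2.
Choose V so that boundary terms are either known or forced to vanish.
Mixed BC: u(0) = 0 (Dirichlet) and u'(5/2) = -2 (Neumann). Define V = {v ∈ H^1(0, 5/2) : v(0) = 0}. Then [u' v]_0^5/2 = u'(5/2)·v(5/2) − u'(0)·0 = − 2·v(5/2).
Weak formulation: find u (satisfying any essential BC) such that ∫_0^5/2 u'(x) v'(x) dx = ∫_0^5/2 f v dx − 2·v(5/2) for all v ∈ V (Dirichlet at 0 absorbed into V; Neumann datum at x = 5/2 contributes the boundary term).
Substituting f(x) = 4*sin(2*π*x/5), the right-hand side is ∫_0^5/2 (4*sin(2*π*x/5)) v dx − 2·v(5/2).


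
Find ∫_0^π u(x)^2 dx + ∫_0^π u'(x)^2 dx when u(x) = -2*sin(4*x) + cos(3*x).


||u||_{H^1(0,π)}^2 = -320/7 + 39*π

u'(x) = -3*sin(3*x) - 8*cos(4*x).
Expand u² and (u')² and integrate term by term on (0, π), using: for integers n ≥ 1, ∫_0^π sin²(nx) dx = ∫_0^π cos²(nx) dx = π/2; for n ≠ n', ∫_0^π sin(nx)sin(n'x) dx = ∫_0^π cos(nx)cos(n'x) dx = 0; and by product-to-sum, ∫_0^π sin(nx)cos(n'x) dx = ½∫_0^π [sin((n+n')x) + sin((n−n')x)] dx, which is 0 when n+n' is even and 2n/(n²−n'²) when n+n' is odd (it need not vanish on (0, π)).
  u² squared terms: (-2)²·∫sin(4x)² dx = 4·π/2 = 2*π;  (1)²·∫cos(3x)² dx = 1·π/2 = π/2.
  u² cross terms: 2·(-2)·(1)·∫sin(4x)·cos(3x) dx = -4·(8/7) = -32/7.
  So ∫_0^π u² dx = 2*π + π/2 − 32/7 = -32/7 + 5*π/2.
  (u')² squared terms: (-8)²·∫cos(4x)² dx = 64·π/2 = 32*π;  (-3)²·∫sin(3x)² dx = 9·π/2 = 9*π/2.
  (u')² cross terms: 2·(-8)·(-3)·∫cos(4x)·sin(3x) dx = 48·(-6/7) = -288/7.
  So ∫_0^π (u')² dx = 32*π + 9*π/2 − 288/7 = -288/7 + 73*π/2.
||u||_{H^1}^2 = (-32/7 + 5*π/2) + (-288/7 + 73*π/2) = -320/7 + 39*π.


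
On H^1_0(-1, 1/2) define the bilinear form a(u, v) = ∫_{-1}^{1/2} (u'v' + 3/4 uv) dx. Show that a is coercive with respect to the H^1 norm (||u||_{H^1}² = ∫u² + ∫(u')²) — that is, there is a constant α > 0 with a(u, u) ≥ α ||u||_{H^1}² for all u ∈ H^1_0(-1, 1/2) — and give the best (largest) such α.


α = (27 + 16*π^2)/(4*(9 + 4*π^2))

Coercivity of a(·,·) on H^1_0(-1, 1/2) means a(u, u) ≥ α ||u||_{H^1}² for every u ∈ H^1_0.
The interval has length L = 3/2, and Poincaré/coercivity depend only on L. Here a(u, u) = ∫(u')² + (3/4)·∫u².
Here 0 < c = 3/4 < 1. The condition a(u,u) ≥ α||u||_{H^1}² reads (1−α)∫(u')² ≥ (α−c)∫u². Any admissible α is ≤ 1 (rapidly oscillating u have ∫u²/∫(u')² → 0), and α = 1 would force 0 ≥ (1−c)∫u², impossible since c < 1; so 1−α > 0. By the sharp Poincaré inequality on H^1_0 of an interval of length L, ∫(u')² ≥ (π/L)²∫u² with equality for the first sine mode sin(π(x−x₀)/L) (x₀ the left endpoint), so the inequality holds for all u iff (1−α)(π/L)² ≥ α − c, i.e. α ≤ ((π/L)² + c)/((π/L)² + 1) = (1 + c(L/π)²)/(1 + (L/π)²). With (π/L)² = 4*π^2/9 and c = 3/4, the largest admissible constant is α = ((π/L)² + c)/((π/L)² + 1).
Simplifying, α = (27 + 16*π^2)/(4*(9 + 4*π^2)).


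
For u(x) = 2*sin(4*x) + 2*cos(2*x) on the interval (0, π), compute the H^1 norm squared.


||u||_{H^1(0,π)}^2 = 44*π

u'(x) = -4*sin(2*x) + 8*cos(4*x).
Expand u² and (u')² and integrate term by term on (0, π), using: for integers n ≥ 1, ∫_0^π sin²(nx) dx = ∫_0^π cos²(nx) dx = π/2; for n ≠ n', ∫_0^π sin(nx)sin(n'x) dx = ∫_0^π cos(nx)cos(n'x) dx = 0; and by product-to-sum, ∫_0^π sin(nx)cos(n'x) dx = ½∫_0^π [sin((n+n')x) + sin((n−n')x)] dx, which is 0 when n+n' is even and 2n/(n²−n'²) when n+n' is odd (it need not vanish on (0, π)).
  u² squared terms: (2)²·∫cos(2x)² dx = 4·π/2 = 2*π;  (2)²·∫sin(4x)² dx = 4·π/2 = 2*π.
  u² cross terms: 2·(2)·(2)·∫cos(2x)·sin(4x) dx = 8·(0) = 0.
  So ∫_0^π u² dx = 2*π + 2*π + 0 = 4*π.
  (u')² squared terms: (-4)²·∫sin(2x)² dx = 16·π/2 = 8*π;  (8)²·∫cos(4x)² dx = 64·π/2 = 32*π.
  (u')² cross terms: 2·(-4)·(8)·∫sin(2x)·cos(4x) dx = -64·(0) = 0.
  So ∫_0^π (u')² dx = 8*π + 32*π + 0 = 40*π.
||u||_{H^1}^2 = (4*π) + (40*π) = 44*π.


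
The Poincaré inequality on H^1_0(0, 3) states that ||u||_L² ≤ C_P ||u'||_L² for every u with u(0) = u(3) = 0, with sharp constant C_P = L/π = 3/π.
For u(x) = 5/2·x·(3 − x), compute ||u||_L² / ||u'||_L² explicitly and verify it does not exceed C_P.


||u||_L² / ||u'||_L² = 3*sqrt(10)/10 < C_P = 3/π.

u(x) = 5/2·x·(3 − x), so u'(x) = 15/2 - 5*x.
u(x) = 5/2·x·(3 − x) vanishes at x = 0 and x = 3, so u ∈ H^1_0(0, 3). Differentiate via the product rule and integrate the resulting polynomials term by term.
  ∫_0^3 u² dx = ∫_0^3 (25*x^4/4 - 75*x^3/2 + 225*x^2/4) dx. Term by term:
    ∫_0^3 25*x^4/4 dx = 1215/4;  ∫_0^3 -75*x^3/2 dx = -6075/8;  ∫_0^3 225*x^2/4 dx = 2025/4.
  Sum: 1215/4 − 6075/8 + 2025/4 = 405/8.
  ∫_0^3 (u')² dx = ∫_0^3 (25*x^2 - 75*x + 225/4) dx. Term by term:
    ∫_0^3 25*x^2 dx = 225;  ∫_0^3 -75*x dx = -675/2;  ∫_0^3 225/4 dx = 675/4.
  Sum: 225 − 675/2 + 675/4 = 225/4.
∫_0^3 u² dx = 405/8, so ||u||_L² = 9*sqrt(10)/4.
∫_0^3 (u')² dx = 225/4, so ||u'||_L² = 15/2.
Ratio ||u||_L² / ||u'||_L² = 3*sqrt(10)/10.
Sharp Poincaré constant on H^1_0(0, 3) is C_P = L/π = 3/π, achieved by sin(π/3·x).
A polynomial bump cannot attain the sharp Poincaré constant (only the first sine eigenfunction does), so the ratio is strictly less than C_P, consistent with ||u||_L² ≤ C_P ||u'||_L².


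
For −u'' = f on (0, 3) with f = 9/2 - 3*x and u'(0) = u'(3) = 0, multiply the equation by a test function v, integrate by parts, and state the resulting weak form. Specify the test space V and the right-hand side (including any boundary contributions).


V = H^1(0, 3) (no boundary constraint on v; u is determined up to an additive constant); weak form: ∫_0^3 u'v' dx = ∫_0^3 (9/2 - 3*x) v dx for all v ∈ V.

Multiply both sides by a test function v and integrate from 0 to 3:
  ∫_0^3 −u''(x) v(x) dx = ∫_0^3 f(x) v(x) dx.
Integrate the LHS by parts once:
  ∫_0^3 −u'' v dx = −[u'(x) v(x)]_0^3 + ∫_0^3 u'(x) v'(x) dx.
Thus ∫_0^3 u'(x) v'(x) dx = ∫_0^3 f(x) v(x) dx + [u'(x) v(x)]_0^3.
Choose V so that boundary terms are either known or forced to vanish.
u has homogeneous Neumann: u'(0) = u'(3) = 0. So [u' v]_0^3 = 0·v(3) − 0·v(0) = 0 for any v; take V = H^1(0, 3).
Weak formulation: find u (satisfying any essential BC) such that ∫_0^3 u'(x) v'(x) dx = ∫_0^3 f v dx for all v ∈ V (homogeneous Neumann, so boundary terms vanish).
Substituting f(x) = 9/2 - 3*x, the right-hand side is ∫_0^3 (9/2 - 3*x) v dx.
Compatibility check (pure Neumann): taking v ≡ 1 ∈ V gives 0 = ∫_0^3 f dx + (0) − (0), i.e. ∫_0^3 f dx must equal u'(0) − u'(3) = 0. Indeed ∫_0^3 (9/2 - 3*x) dx = 0, so the data are compatible. The solution is then unique only up to an additive constant (fix it e.g. by requiring ∫_0^3 u dx = 0).


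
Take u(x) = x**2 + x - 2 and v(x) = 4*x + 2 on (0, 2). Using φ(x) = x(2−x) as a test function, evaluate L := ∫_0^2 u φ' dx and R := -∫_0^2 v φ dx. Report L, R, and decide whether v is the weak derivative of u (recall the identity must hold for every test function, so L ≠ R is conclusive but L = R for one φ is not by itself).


LHS = -4, RHS = -8. No, v is not the weak derivative of u.

u(x) = x**2 + x - 2, classical derivative u'(x) = 2*x + 1.
φ(x) = x(2−x), so φ'(x) = 2 - 2*x.
Note φ(0) = φ(2) = 0, so the boundary term u·φ vanishes.
LHS = ∫_0^2 u(x) φ'(x) dx = ∫_0^2 (-2*x^3 + 6*x - 4) dx. Term by term:
  ∫_0^2 -2*x^3 dx = -8;  ∫_0^2 6*x dx = 12;  ∫_0^2 -4 dx = -8.
Sum: -8 + 12 − 8 = -4.
So LHS = -4.
∫_0^2 v(x) φ(x) dx = ∫_0^2 (-4*x^3 + 6*x^2 + 4*x) dx. Term by term:
  ∫_0^2 -4*x^3 dx = -16;  ∫_0^2 6*x^2 dx = 16;  ∫_0^2 4*x dx = 8.
Sum: -16 + 16 + 8 = 8.
So RHS = -∫_0^2 v(x) φ(x) dx = -8.
LHS − RHS = 4 ≠ 0, so the identity fails.
(For a valid weak derivative the identity must hold for EVERY test function, in particular this one. The failure shows v is NOT the weak derivative of u.)
Correct weak derivative would be u'(x) = 2*x + 1.


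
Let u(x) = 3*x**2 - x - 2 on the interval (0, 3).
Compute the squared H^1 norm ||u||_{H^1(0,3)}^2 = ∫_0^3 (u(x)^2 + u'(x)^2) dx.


||u||_{H^1}^2 = 5199/10

The H^1 norm (squared) on an interval (0, L) is
  ||u||_{H^1}^2 = ∫_0^L u(x)^2 dx + ∫_0^L u'(x)^2 dx.
Compute u'(x) = 6*x - 1.
Then u(x)^2 = 9*x**4 - 6*x**3 - 11*x**2 + 4*x + 4 and u'(x)^2 = 36*x**2 - 12*x + 1.
Integrate each monomial from 0 to 3 using ∫_0^3 c·x^n dx = c·3^(n+1)/(n+1):
  ∫_0^3 u(x)^2 dx = ∫_0^3 (9*x^4 - 6*x^3 - 11*x^2 + 4*x + 4) dx. Term by term:
    ∫_0^3 9*x^4 dx = 2187/5;  ∫_0^3 -6*x^3 dx = -243/2;  ∫_0^3 -11*x^2 dx = -99;
    ∫_0^3 4*x dx = 18;  ∫_0^3 4 dx = 12.
  Sum: 2187/5 − 243/2 − 99 + 18 + 12 = 2469/10.
  ∫_0^3 u'(x)^2 dx = ∫_0^3 (36*x^2 - 12*x + 1) dx. Term by term:
    ∫_0^3 36*x^2 dx = 324;  ∫_0^3 -12*x dx = -54;  ∫_0^3 1 dx = 3.
  Sum: 324 − 54 + 3 = 273.
Adding: ||u||_{H^1}^2 = 2469/10 + 273 = 5199/10.


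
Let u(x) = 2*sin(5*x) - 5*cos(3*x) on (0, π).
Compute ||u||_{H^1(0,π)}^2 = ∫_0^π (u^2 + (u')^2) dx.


||u||_{H^1(0,π)}^2 = 177*π

u'(x) = 15*sin(3*x) + 10*cos(5*x).
Expand u² and (u')² and integrate term by term on (0, π), using: for integers n ≥ 1, ∫_0^π sin²(nx) dx = ∫_0^π cos²(nx) dx = π/2; for n ≠ n', ∫_0^π sin(nx)sin(n'x) dx = ∫_0^π cos(nx)cos(n'x) dx = 0; and by product-to-sum, ∫_0^π sin(nx)cos(n'x) dx = ½∫_0^π [sin((n+n')x) + sin((n−n')x)] dx, which is 0 when n+n' is even and 2n/(n²−n'²) when n+n' is odd (it need not vanish on (0, π)).
  u² squared terms: (-5)²·∫cos(3x)² dx = 25·π/2 = 25*π/2;  (2)²·∫sin(5x)² dx = 4·π/2 = 2*π.
  u² cross terms: 2·(-5)·(2)·∫cos(3x)·sin(5x) dx = -20·(0) = 0.
  So ∫_0^π u² dx = 25*π/2 + 2*π + 0 = 29*π/2.
  (u')² squared terms: (10)²·∫cos(5x)² dx = 100·π/2 = 50*π;  (15)²·∫sin(3x)² dx = 225·π/2 = 225*π/2.
  (u')² cross terms: 2·(10)·(15)·∫cos(5x)·sin(3x) dx = 300·(0) = 0.
  So ∫_0^π (u')² dx = 50*π + 225*π/2 + 0 = 325*π/2.
||u||_{H^1}^2 = (29*π/2) + (325*π/2) = 177*π.


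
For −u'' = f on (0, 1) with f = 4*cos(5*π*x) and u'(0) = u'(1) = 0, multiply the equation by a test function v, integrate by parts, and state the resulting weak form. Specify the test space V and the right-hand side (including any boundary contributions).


V = H^1(0, 1) (no boundary constraint on v; u is determined up to an additive constant); weak form: ∫_0^1 u'v' dx = ∫_0^1 (4*cos(5*π*x)) v dx for all v ∈ V.

Multiply both sides by a test function v and integrate from 0 to 1:
  ∫_0^1 −u''(x) v(x) dx = ∫_0^1 f(x) v(x) dx.
Integrate the LHS by parts once:
  ∫_0^1 −u'' v dx = −[u'(x) v(x)]_0^1 + ∫_0^1 u'(x) v'(x) dx.
Thus ∫_0^1 u'(x) v'(x) dx = ∫_0^1 f(x) v(x) dx + [u'(x) v(x)]_0^1.
Choose V so that boundary terms are either known or forced to vanish.
u has homogeneous Neumann: u'(0) = u'(1) = 0. So [u' v]_0^1 = 0·v(1) − 0·v(0) = 0 for any v; take V = H^1(0, 1).
Weak formulation: find u (satisfying any essential BC) such that ∫_0^1 u'(x) v'(x) dx = ∫_0^1 f v dx for all v ∈ V (homogeneous Neumann, so boundary terms vanish).
Substituting f(x) = 4*cos(5*π*x), the right-hand side is ∫_0^1 (4*cos(5*π*x)) v dx.
Compatibility check (pure Neumann): taking v ≡ 1 ∈ V gives 0 = ∫_0^1 f dx + (0) − (0), i.e. ∫_0^1 f dx must equal u'(0) − u'(1) = 0. Indeed ∫_0^1 (4*cos(5*π*x)) dx = 0, so the data are compatible. The solution is then unique only up to an additive constant (fix it e.g. by requiring ∫_0^1 u dx = 0).


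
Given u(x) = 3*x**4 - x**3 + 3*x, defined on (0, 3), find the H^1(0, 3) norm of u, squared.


||u||_{H^1}^2 = 7707447/140

The H^1 norm (squared) on an interval (0, L) is
  ||u||_{H^1}^2 = ∫_0^L u(x)^2 dx + ∫_0^L u'(x)^2 dx.
Compute u'(x) = 12*x**3 - 3*x**2 + 3.
Then u(x)^2 = 9*x**8 - 6*x**7 + x**6 + 18*x**5 - 6*x**4 + 9*x**2 and u'(x)^2 = 144*x**6 - 72*x**5 + 9*x**4 + 72*x**3 - 18*x**2 + 9.
Integrate each monomial from 0 to 3 using ∫_0^3 c·x^n dx = c·3^(n+1)/(n+1):
  ∫_0^3 u(x)^2 dx = ∫_0^3 (9*x^8 - 6*x^7 + x^6 + 18*x^5 - 6*x^4 + 9*x^2) dx. Term by term:
    ∫_0^3 9*x^8 dx = 19683;  ∫_0^3 -6*x^7 dx = -19683/4;  ∫_0^3 x^6 dx = 2187/7;
    ∫_0^3 18*x^5 dx = 2187;  ∫_0^3 -6*x^4 dx = -1458/5;  ∫_0^3 9*x^2 dx = 81.
  Sum: 19683 − 19683/4 + 2187/7 + 2187 − 1458/5 + 81 = 2387151/140.
  ∫_0^3 u'(x)^2 dx = ∫_0^3 (144*x^6 - 72*x^5 + 9*x^4 + 72*x^3 - 18*x^2 + 9) dx. Term by term:
    ∫_0^3 144*x^6 dx = 314928/7;  ∫_0^3 -72*x^5 dx = -8748;  ∫_0^3 9*x^4 dx = 2187/5;
    ∫_0^3 72*x^3 dx = 1458;  ∫_0^3 -18*x^2 dx = -162;  ∫_0^3 9 dx = 27.
  Sum: 314928/7 − 8748 + 2187/5 + 1458 − 162 + 27 = 1330074/35.
Adding: ||u||_{H^1}^2 = 2387151/140 + 1330074/35 = 7707447/140.


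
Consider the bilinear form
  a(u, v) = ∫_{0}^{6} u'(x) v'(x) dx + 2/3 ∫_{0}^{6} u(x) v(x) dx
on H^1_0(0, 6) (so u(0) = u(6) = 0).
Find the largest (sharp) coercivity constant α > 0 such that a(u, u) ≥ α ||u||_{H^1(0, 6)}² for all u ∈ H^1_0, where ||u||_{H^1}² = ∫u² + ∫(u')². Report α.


α = (π^2 + 24)/(π^2 + 36)

Coercivity of a(·,·) on H^1_0(0, 6) means a(u, u) ≥ α ||u||_{H^1}² for every u ∈ H^1_0.
The interval has length L = 6, and Poincaré/coercivity depend only on L. Here a(u, u) = ∫(u')² + (2/3)·∫u².
Here 0 < c = 2/3 < 1. The condition a(u,u) ≥ α||u||_{H^1}² reads (1−α)∫(u')² ≥ (α−c)∫u². Any admissible α is ≤ 1 (rapidly oscillating u have ∫u²/∫(u')² → 0), and α = 1 would force 0 ≥ (1−c)∫u², impossible since c < 1; so 1−α > 0. By the sharp Poincaré inequality on H^1_0 of an interval of length L, ∫(u')² ≥ (π/L)²∫u² with equality for the first sine mode sin(π(x−x₀)/L) (x₀ the left endpoint), so the inequality holds for all u iff (1−α)(π/L)² ≥ α − c, i.e. α ≤ ((π/L)² + c)/((π/L)² + 1) = (1 + c(L/π)²)/(1 + (L/π)²). With (π/L)² = π^2/36 and c = 2/3, the largest admissible constant is α = ((π/L)² + c)/((π/L)² + 1).
Simplifying, α = (π^2 + 24)/(π^2 + 36).


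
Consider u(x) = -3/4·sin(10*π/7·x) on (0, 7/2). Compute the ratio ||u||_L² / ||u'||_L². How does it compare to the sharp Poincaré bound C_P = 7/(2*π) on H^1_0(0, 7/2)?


||u||_L² / ||u'||_L² = 7/(10*π) < C_P = 7/(2*π).

u(x) = -3/4·sin(10*π/7·x), so u'(x) = -15*π*cos(10*π*x/7)/14.
Writing u(x) = A·sin(kπx/L) with A = -3/4 and k = 5, use ∫_0^L sin²(kπx/L) dx = L/2 and ∫_0^L cos²(kπx/L) dx = L/2.
u² = 9/16·sin²(10*π/7·x) and (u')² = 225*π^2/196·cos²(10*π/7·x), and each of sin², cos² integrates to L/2 = 7/4 over (0, 7/2).
∫_0^7/2 u² dx = 63/64, so ||u||_L² = 3*sqrt(7)/8.
∫_0^7/2 (u')² dx = 225*π^2/112, so ||u'||_L² = 15*sqrt(7)*π/28.
Ratio ||u||_L² / ||u'||_L² = 7/(10*π).
Sharp Poincaré constant on H^1_0(0, 7/2) is C_P = L/π = 7/(2*π), achieved by sin(2*π/7·x).
This is the k = 5 harmonic; the ratio L/(kπ) is strictly less than C_P = L/π, consistent with the sharp inequality ||u||_L² ≤ C_P ||u'||_L².


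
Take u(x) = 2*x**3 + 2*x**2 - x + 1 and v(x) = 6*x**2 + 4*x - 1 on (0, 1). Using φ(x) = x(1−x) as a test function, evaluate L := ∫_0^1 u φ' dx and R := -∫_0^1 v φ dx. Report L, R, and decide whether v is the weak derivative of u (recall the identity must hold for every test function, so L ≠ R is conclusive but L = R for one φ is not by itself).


LHS = -7/15, RHS = -7/15. Yes, v = u' weakly.

u(x) = 2*x**3 + 2*x**2 - x + 1, classical derivative u'(x) = 6*x**2 + 4*x - 1.
φ(x) = x(1−x), so φ'(x) = 1 - 2*x.
Note φ(0) = φ(1) = 0, so the boundary term u·φ vanishes.
LHS = ∫_0^1 u(x) φ'(x) dx = ∫_0^1 (-4*x^4 - 2*x^3 + 4*x^2 - 3*x + 1) dx. Term by term:
  ∫_0^1 -4*x^4 dx = -4/5;  ∫_0^1 -2*x^3 dx = -1/2;  ∫_0^1 4*x^2 dx = 4/3;
  ∫_0^1 -3*x dx = -3/2;  ∫_0^1 1 dx = 1.
Sum: -4/5 − 1/2 + 4/3 − 3/2 + 1 = -7/15.
So LHS = -7/15.
∫_0^1 v(x) φ(x) dx = ∫_0^1 (-6*x^4 + 2*x^3 + 5*x^2 - x) dx. Term by term:
  ∫_0^1 -6*x^4 dx = -6/5;  ∫_0^1 2*x^3 dx = 1/2;  ∫_0^1 5*x^2 dx = 5/3;
  ∫_0^1 -x dx = -1/2.
Sum: -6/5 + 1/2 + 5/3 − 1/2 = 7/15.
So RHS = -∫_0^1 v(x) φ(x) dx = -7/15.
LHS = RHS, so the identity holds for this test φ.
Moreover u is smooth here and v(x) = u'(x) = 6*x**2 + 4*x - 1 pointwise, so the identity holds for every test function. Hence v is the weak derivative of u.


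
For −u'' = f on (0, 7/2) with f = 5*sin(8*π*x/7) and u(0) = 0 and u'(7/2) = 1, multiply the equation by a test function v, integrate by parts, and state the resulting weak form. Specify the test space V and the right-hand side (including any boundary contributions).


V = {v ∈ H^1(0, 7/2) : v(0) = 0} (test functions vanish at x = 0 where u is specified); weak form: ∫_0^7/2 u'v' dx = ∫_0^7/2 (5*sin(8*π*x/7)) v dx + v(7/2) for all v ∈ V.

Multiply both sides by a test function v and integrate from 0 to 7/2:
  ∫_0^7/2 −u''(x) v(x) dx = ∫_0^7/2 f(x) v(x) dx.
Integrate the LHS by parts once:
  ∫_0^7/2 −u'' v dx = −[u'(x) v(x)]_0^7/2 + ∫_0^7/2 u'(x) v'(x) dx.
Thus ∫_0^7/2 u'(x) v'(x) dx = ∫_0^7/2 f(x) v(x) dx + [u'(x) v(x)]_0^7/2.
Choose V so that boundary terms are either known or forced to vanish.
Mixed BC: u(0) = 0 (Dirichlet) and u'(7/2) = 1 (Neumann). Define V = {v ∈ H^1(0, 7/2) : v(0) = 0}. Then [u' v]_0^7/2 = u'(7/2)·v(7/2) − u'(0)·0 = v(7/2).
Weak formulation: find u (satisfying any essential BC) such that ∫_0^7/2 u'(x) v'(x) dx = ∫_0^7/2 f v dx + v(7/2) for all v ∈ V (Dirichlet at 0 absorbed into V; Neumann datum at x = 7/2 contributes the boundary term).
Substituting f(x) = 5*sin(8*π*x/7), the right-hand side is ∫_0^7/2 (5*sin(8*π*x/7)) v dx + v(7/2).


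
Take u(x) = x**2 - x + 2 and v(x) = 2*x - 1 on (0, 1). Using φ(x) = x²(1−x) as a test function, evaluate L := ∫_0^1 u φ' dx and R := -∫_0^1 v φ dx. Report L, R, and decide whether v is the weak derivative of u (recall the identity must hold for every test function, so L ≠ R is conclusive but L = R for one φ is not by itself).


LHS = -1/60, RHS = -1/60. Yes, v = u' weakly.

u(x) = x**2 - x + 2, classical derivative u'(x) = 2*x - 1.
φ(x) = x²(1−x), so φ'(x) = x*(2 - 3*x).
Note φ(0) = φ(1) = 0, so the boundary term u·φ vanishes.
LHS = ∫_0^1 u(x) φ'(x) dx = ∫_0^1 (-3*x^4 + 5*x^3 - 8*x^2 + 4*x) dx. Term by term:
  ∫_0^1 -3*x^4 dx = -3/5;  ∫_0^1 5*x^3 dx = 5/4;  ∫_0^1 -8*x^2 dx = -8/3;
  ∫_0^1 4*x dx = 2.
Sum: -3/5 + 5/4 − 8/3 + 2 = -1/60.
So LHS = -1/60.
∫_0^1 v(x) φ(x) dx = ∫_0^1 (-2*x^4 + 3*x^3 - x^2) dx. Term by term:
  ∫_0^1 -2*x^4 dx = -2/5;  ∫_0^1 3*x^3 dx = 3/4;  ∫_0^1 -x^2 dx = -1/3.
Sum: -2/5 + 3/4 − 1/3 = 1/60.
So RHS = -∫_0^1 v(x) φ(x) dx = -1/60.
LHS = RHS, so the identity holds for this test φ.
Moreover u is smooth here and v(x) = u'(x) = 2*x - 1 pointwise, so the identity holds for every test function. Hence v is the weak derivative of u.


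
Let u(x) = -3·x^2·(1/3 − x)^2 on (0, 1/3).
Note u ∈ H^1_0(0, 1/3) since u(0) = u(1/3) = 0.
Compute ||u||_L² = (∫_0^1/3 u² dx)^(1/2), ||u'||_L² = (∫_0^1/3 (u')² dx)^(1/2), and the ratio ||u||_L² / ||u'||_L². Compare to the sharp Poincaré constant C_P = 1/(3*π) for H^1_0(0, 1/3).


||u||_L² / ||u'||_L² = sqrt(3)/18 < C_P = 1/(3*π).

u(x) = -3·x^2·(1/3 − x)^2, so u'(x) = 2*x*(-18*x^2 + 9*x - 1)/3.
u(x) = -3·x^2·(1/3 − x)^2 vanishes at x = 0 and x = 1/3, so u ∈ H^1_0(0, 1/3). Differentiate via the product rule and integrate the resulting polynomials term by term.
  ∫_0^1/3 u² dx = ∫_0^1/3 (9*x^8 - 12*x^7 + 6*x^6 - 4*x^5/3 + x^4/9) dx. Term by term:
    ∫_0^1/3 9*x^8 dx = 1/19683;  ∫_0^1/3 -12*x^7 dx = -1/4374;  ∫_0^1/3 6*x^6 dx = 2/5103;
    ∫_0^1/3 -4*x^5/3 dx = -2/6561;  ∫_0^1/3 x^4/9 dx = 1/10935.
  Sum: 1/19683 − 1/4374 + 2/5103 − 2/6561 + 1/10935 = 1/1377810.
  ∫_0^1/3 (u')² dx = ∫_0^1/3 (144*x^6 - 144*x^5 + 52*x^4 - 8*x^3 + 4*x^2/9) dx. Term by term:
    ∫_0^1/3 144*x^6 dx = 16/1701;  ∫_0^1/3 -144*x^5 dx = -8/243;  ∫_0^1/3 52*x^4 dx = 52/1215;
    ∫_0^1/3 -8*x^3 dx = -2/81;  ∫_0^1/3 4*x^2/9 dx = 4/729.
  Sum: 16/1701 − 8/243 + 52/1215 − 2/81 + 4/729 = 2/25515.
∫_0^1/3 u² dx = 1/1377810, so ||u||_L² = sqrt(210)/17010.
∫_0^1/3 (u')² dx = 2/25515, so ||u'||_L² = sqrt(70)/945.
Ratio ||u||_L² / ||u'||_L² = sqrt(3)/18.
Sharp Poincaré constant on H^1_0(0, 1/3) is C_P = L/π = 1/(3*π), achieved by sin(3*π·x).
A polynomial bump cannot attain the sharp Poincaré constant (only the first sine eigenfunction does), so the ratio is strictly less than C_P, consistent with ||u||_L² ≤ C_P ||u'||_L².


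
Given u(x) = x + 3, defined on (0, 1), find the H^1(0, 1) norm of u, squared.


||u||_{H^1}^2 = 40/3

The H^1 norm (squared) on an interval (0, L) is
  ||u||_{H^1}^2 = ∫_0^L u(x)^2 dx + ∫_0^L u'(x)^2 dx.
Compute u'(x) = 1.
Then u(x)^2 = x**2 + 6*x + 9 and u'(x)^2 = 1.
Integrate each monomial from 0 to 1 using ∫_0^1 c·x^n dx = c·1^(n+1)/(n+1):
  ∫_0^1 u(x)^2 dx = ∫_0^1 (x^2 + 6*x + 9) dx. Term by term:
    ∫_0^1 x^2 dx = 1/3;  ∫_0^1 6*x dx = 3;  ∫_0^1 9 dx = 9.
  Sum: 1/3 + 3 + 9 = 37/3.
  ∫_0^1 u'(x)^2 dx = ∫_0^1 (1) dx. Term by term:
    ∫_0^1 1 dx = 1.
Adding: ||u||_{H^1}^2 = 37/3 + 1 = 40/3.


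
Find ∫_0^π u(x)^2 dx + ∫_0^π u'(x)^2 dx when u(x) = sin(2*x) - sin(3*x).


||u||_{H^1(0,π)}^2 = 15*π/2

u'(x) = 2*cos(2*x) - 3*cos(3*x).
Expand u² and (u')² and integrate term by term on (0, π), using: for integers n ≥ 1, ∫_0^π sin²(nx) dx = ∫_0^π cos²(nx) dx = π/2; for n ≠ n', ∫_0^π sin(nx)sin(n'x) dx = ∫_0^π cos(nx)cos(n'x) dx = 0; and by product-to-sum, ∫_0^π sin(nx)cos(n'x) dx = ½∫_0^π [sin((n+n')x) + sin((n−n')x)] dx, which is 0 when n+n' is even and 2n/(n²−n'²) when n+n' is odd (it need not vanish on (0, π)).
  u² squared terms: (-1)²·∫sin(3x)² dx = 1·π/2 = π/2;  (1)²·∫sin(2x)² dx = 1·π/2 = π/2.
  u² cross terms: 2·(-1)·(1)·∫sin(3x)·sin(2x) dx = -2·(0) = 0.
  So ∫_0^π u² dx = π/2 + π/2 + 0 = π.
  (u')² squared terms: (-3)²·∫cos(3x)² dx = 9·π/2 = 9*π/2;  (2)²·∫cos(2x)² dx = 4·π/2 = 2*π.
  (u')² cross terms: 2·(-3)·(2)·∫cos(3x)·cos(2x) dx = -12·(0) = 0.
  So ∫_0^π (u')² dx = 9*π/2 + 2*π + 0 = 13*π/2.
||u||_{H^1}^2 = (π) + (13*π/2) = 15*π/2.
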